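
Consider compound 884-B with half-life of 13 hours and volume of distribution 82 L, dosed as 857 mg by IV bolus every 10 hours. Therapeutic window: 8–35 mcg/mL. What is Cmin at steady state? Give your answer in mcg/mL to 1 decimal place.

14.8 mcg/mL

k = ln2/t½ = ln2/13 ≈ 0.053319 h⁻¹; fraction remaining f = e^(−kτ) = e^(−0.053319×10) ≈ 0.5867.
Single-dose peak C₀ = D/Vd = 857/82 ≈ 10.451 mcg/mL.
Steady-state trough Cmin,ss = C₀·f/(1−f) ≈ 10.451 × 0.5867/0.4133 ≈ 14.836 mcg/mL.
Trough 14.8 mcg/mL vs MEC 8 mcg/mL: adequate.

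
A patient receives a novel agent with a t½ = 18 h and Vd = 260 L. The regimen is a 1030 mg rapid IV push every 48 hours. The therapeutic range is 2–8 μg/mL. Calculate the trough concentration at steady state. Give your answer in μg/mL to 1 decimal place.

τ/t½ = 48/18 ≈ 2.6667, so fraction remaining f = (1/2)^(48/18) ≈ 0.1575.
At steady state, accumulation factor R = 1/(1 − e^(−kτ)) ≈ 1.1869.
Single-dose peak C₀ = D/Vd = 1030/260 ≈ 3.962 μg/mL.
Cmax,ss = C₀/(1 − f) ≈ 3.962/0.8425 ≈ 4.703 μg/mL.
One interval later, Cmin,ss = Cmax,ss·e^(−kτ) ≈ 4.703 × 0.1575 ≈ 0.741 μg/mL.
Trough 0.7 μg/mL vs MEC 2 μg/mL: subtherapeutic.

0.7 μg/mL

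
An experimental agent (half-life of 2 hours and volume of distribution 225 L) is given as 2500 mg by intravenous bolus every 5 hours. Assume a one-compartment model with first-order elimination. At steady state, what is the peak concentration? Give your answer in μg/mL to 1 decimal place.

τ/t½ = 5/2 ≈ 2.5, so fraction remaining f = (1/2)^(5/2) ≈ 0.1768.
At steady state, accumulation factor R = 1/(1 − e^(−kτ)) ≈ 1.2148.
Single-dose peak C₀ = D/Vd = 2500/225 ≈ 11.111 μg/mL.
Steady-state peak Cmax,ss = C₀·R ≈ 11.111 × 1.2148 ≈ 13.498 μg/mL.

13.5 μg/mL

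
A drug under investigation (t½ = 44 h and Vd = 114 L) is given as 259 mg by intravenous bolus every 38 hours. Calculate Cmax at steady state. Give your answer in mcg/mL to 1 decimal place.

5.0 mcg/mL

τ/t½ = 38/44 ≈ 0.86364, so fraction remaining f = (1/2)^(38/44) ≈ 0.5496.
At steady state, accumulation factor R = 1/(1 − e^(−kτ)) ≈ 2.2202.
Single-dose peak C₀ = D/Vd = 259/114 ≈ 2.272 mcg/mL.
Steady-state peak Cmax,ss = C₀·R ≈ 2.272 × 2.2202 ≈ 5.044 mcg/mL.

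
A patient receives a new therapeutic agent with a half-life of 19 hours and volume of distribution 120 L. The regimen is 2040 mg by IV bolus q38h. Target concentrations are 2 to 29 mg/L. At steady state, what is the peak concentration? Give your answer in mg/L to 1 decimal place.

The dosing interval is 2 half-lives, so f = 2^(−2) = 0.25.
Accumulation ratio R = 1/(1 − f) = 1/0.75 = 4/3.
Single-dose peak C₀ = D/Vd = 2040/120 = 17 mg/L.
Steady-state peak Cmax,ss = C₀·R = 17 × 4/3 ≈ 22.667 mg/L.
Peak 22.7 mg/L vs MTC 29 mg/L: below toxic threshold.

22.7 mg/L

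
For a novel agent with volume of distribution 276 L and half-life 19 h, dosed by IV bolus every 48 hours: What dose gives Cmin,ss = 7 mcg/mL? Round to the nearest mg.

τ/t½ = 48/19 ≈ 2.5263, so f = (1/2)^(48/19) ≈ 0.173581.
Cmin,ss = (D/Vd)·f/(1−f), so D = Cmin,ss·Vd·(1−f)/f.
D = 7 × 276 × (1−f)/f ≈ 7 × 276 × 4.76100 ≈ 9198.25 mg.

9198 mg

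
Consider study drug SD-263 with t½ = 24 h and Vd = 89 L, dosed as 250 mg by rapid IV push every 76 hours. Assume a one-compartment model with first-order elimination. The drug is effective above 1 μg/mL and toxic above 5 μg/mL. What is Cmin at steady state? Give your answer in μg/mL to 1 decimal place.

0.4 μg/mL

Over one 76-h interval, 76/24 ≈ 3.1667 half-lives elapse, leaving f ≈ 0.1114 of each dose.
At steady state, accumulation factor R = 1/(1 − e^(−kτ)) ≈ 1.1254.
Single-dose peak C₀ = D/Vd = 250/89 ≈ 2.809 μg/mL.
Cmax,ss = C₀/(1 − f) ≈ 2.809/0.8886 ≈ 3.161 μg/mL.
Steady-state trough Cmin,ss = Cmax,ss·f ≈ 3.161 × 0.1114 ≈ 0.352 μg/mL.
Trough 0.4 μg/mL vs MEC 1 μg/mL: subtherapeutic.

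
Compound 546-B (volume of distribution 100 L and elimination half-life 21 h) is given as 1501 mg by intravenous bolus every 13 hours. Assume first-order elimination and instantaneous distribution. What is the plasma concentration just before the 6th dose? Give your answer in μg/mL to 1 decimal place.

f = (1/2)^(τ/t½) = (1/2)^(13/21) ≈ 0.6511.
C₀ = D/Vd = 1501/100 ≈ 15.010 μg/mL.
Before the 6th dose, 5 doses have been given. Superposition: Cmin = C₀·(f + f² + … + f^5).
≈ 15.010 × (0.6511 + 0.4239 + 0.2760 + 0.1797 + 0.1170) ≈ 15.010 × 1.6477 ≈ 24.732 μg/mL.

24.7 μg/mL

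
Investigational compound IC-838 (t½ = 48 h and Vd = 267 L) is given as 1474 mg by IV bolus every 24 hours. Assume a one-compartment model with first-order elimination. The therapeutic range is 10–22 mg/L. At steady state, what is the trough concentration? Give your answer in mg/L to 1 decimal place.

13.3 mg/L

Over one 24-h interval, 24/48 ≈ 0.5 half-lives elapse, leaving f ≈ 0.7071 of each dose.
Single-dose peak C₀ = D/Vd = 1474/267 ≈ 5.521 mg/L.
Steady-state trough Cmin,ss = C₀·f/(1−f) ≈ 5.521 × 0.7071/0.2929 ≈ 13.328 mg/L.
Trough 13.3 mg/L vs MEC 10 mg/L: adequate.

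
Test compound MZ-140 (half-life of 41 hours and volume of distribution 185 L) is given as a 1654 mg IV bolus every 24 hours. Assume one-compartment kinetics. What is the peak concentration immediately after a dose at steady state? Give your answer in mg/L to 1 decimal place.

k = ln2/t½ = ln2/41 ≈ 0.016906 h⁻¹; fraction remaining f = e^(−kτ) = e^(−0.016906×24) ≈ 0.6665.
At steady state, accumulation factor R = 1/(1 − e^(−kτ)) ≈ 2.9985.
Single-dose peak C₀ = D/Vd = 1654/185 ≈ 8.941 mg/L.
Steady-state peak Cmax,ss = C₀·R ≈ 8.941 × 2.9985 ≈ 26.810 mg/L.

26.8 mg/L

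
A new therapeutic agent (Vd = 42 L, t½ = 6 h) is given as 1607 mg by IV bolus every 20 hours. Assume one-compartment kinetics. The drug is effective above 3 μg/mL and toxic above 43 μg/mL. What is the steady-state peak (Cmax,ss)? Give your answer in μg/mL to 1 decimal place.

42.5 μg/mL

Over one 20-h interval, 20/6 ≈ 3.3333 half-lives elapse, leaving f ≈ 0.0992 of each dose.
Accumulation ratio R = 1/(1 − f) ≈ 1/0.9008 ≈ 1.1101.
Each bolus raises the concentration by D/Vd = 1607/42 ≈ 38.262 μg/mL.
Steady-state peak Cmax,ss = C₀·R ≈ 38.262 × 1.1101 ≈ 42.475 μg/mL.
Peak 42.5 μg/mL vs MTC 43 μg/mL: below toxic threshold.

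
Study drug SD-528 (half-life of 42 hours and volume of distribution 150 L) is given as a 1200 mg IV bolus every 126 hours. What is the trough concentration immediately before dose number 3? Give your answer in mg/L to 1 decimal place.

1.1 mg/L

f = (1/2)^(τ/t½) = (1/2)^(126/42) ≈ 0.1250.
C₀ = D/Vd = 1200/150 ≈ 8.000 mg/L.
Before the 3rd dose, 2 doses have been given. Superposition: Cmin = C₀·(f + f²).
≈ 8.000 × (0.1250 + 0.0156) ≈ 8.000 × 0.1406 ≈ 1.125 mg/L.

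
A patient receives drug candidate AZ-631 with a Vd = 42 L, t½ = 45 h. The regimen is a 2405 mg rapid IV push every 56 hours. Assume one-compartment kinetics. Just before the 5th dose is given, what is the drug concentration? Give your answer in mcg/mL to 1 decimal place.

40.5 mcg/mL

f = (1/2)^(τ/t½) = (1/2)^(56/45) ≈ 0.4221.
C₀ = D/Vd = 2405/42 ≈ 57.262 mcg/mL.
Before the 5th dose, 4 doses have been given. Superposition: Cmin = C₀·(f + f² + … + f^4).
≈ 57.262 × (0.4221 + 0.1782 + 0.0752 + 0.0317) ≈ 57.262 × 0.7072 ≈ 40.496 mcg/mL.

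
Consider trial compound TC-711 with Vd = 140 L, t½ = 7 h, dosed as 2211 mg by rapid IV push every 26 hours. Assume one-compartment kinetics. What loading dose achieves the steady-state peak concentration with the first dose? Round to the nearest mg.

f = (1/2)^(26/7) ≈ 0.076188; accumulation ratio R = 1/(1−f) ≈ 1.08247.
Loading dose to hit Cmax,ss on first dose: D_load = D_maint·R ≈ 2211 × 1.08247 ≈ 2393.34 mg.

2393 mg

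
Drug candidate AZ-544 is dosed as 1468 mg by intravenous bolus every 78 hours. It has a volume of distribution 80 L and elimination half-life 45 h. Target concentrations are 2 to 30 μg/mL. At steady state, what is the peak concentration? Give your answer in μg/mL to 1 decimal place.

26.2 μg/mL

k = ln2/t½ = ln2/45 ≈ 0.015403 h⁻¹; fraction remaining f = e^(−kτ) = e^(−0.015403×78) ≈ 0.3008.
At steady state, accumulation factor R = 1/(1 − e^(−kτ)) ≈ 1.4302.
Single-dose peak C₀ = D/Vd = 1468/80 ≈ 18.350 μg/mL.
Steady-state peak Cmax,ss = C₀·R ≈ 18.350 × 1.4302 ≈ 26.244 μg/mL.
Peak 26.2 μg/mL vs MTC 30 μg/mL: below toxic threshold.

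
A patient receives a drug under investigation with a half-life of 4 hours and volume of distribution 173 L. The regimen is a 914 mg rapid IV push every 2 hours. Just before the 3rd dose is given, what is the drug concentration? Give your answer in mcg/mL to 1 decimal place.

f = (1/2)^(τ/t½) = (1/2)^(2/4) ≈ 0.7071.
C₀ = D/Vd = 914/173 ≈ 5.283 mcg/mL.
Before the 3rd dose, 2 doses have been given. Superposition: Cmin = C₀·(f + f²).
≈ 5.283 × (0.7071 + 0.5000) ≈ 5.283 × 1.2071 ≈ 6.377 mcg/mL.

6.4 mcg/mL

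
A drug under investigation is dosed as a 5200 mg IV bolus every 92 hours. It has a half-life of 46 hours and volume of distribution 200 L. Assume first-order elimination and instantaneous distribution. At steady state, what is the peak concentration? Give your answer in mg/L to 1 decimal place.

34.7 mg/L

The dosing interval is 2 half-lives, so f = 2^(−2) = 0.25.
Accumulation ratio R = 1/(1 − f) = 1/0.75 = 4/3.
Single-dose peak C₀ = D/Vd = 5200/200 = 26 mg/L.
Steady-state peak Cmax,ss = C₀·R = 26 × 4/3 ≈ 34.667 mg/L.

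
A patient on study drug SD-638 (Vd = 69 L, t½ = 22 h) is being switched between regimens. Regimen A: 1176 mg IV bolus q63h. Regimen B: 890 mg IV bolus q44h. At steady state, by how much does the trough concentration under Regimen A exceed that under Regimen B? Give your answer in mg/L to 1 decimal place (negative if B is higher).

-1.6 mg/L

Regimen A: f = (1/2)^(63/22) ≈ 0.1374; Cmin,ss = (1176/69)·f/(1−f) ≈ 2.715 mg/L.
Regimen B: f = (1/2)^(44/22) ≈ 0.2500; Cmin,ss = (890/69)·f/(1−f) ≈ 4.300 mg/L.
Difference ≈ 2.715 − 4.300 ≈ -1.585 mg/L.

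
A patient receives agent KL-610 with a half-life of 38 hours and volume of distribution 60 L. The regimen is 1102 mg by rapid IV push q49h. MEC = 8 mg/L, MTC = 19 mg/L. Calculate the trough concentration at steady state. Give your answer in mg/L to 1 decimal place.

τ/t½ = 49/38 ≈ 1.2895, so fraction remaining f = (1/2)^(49/38) ≈ 0.4091.
Accumulation ratio R = 1/(1 − f) ≈ 1/0.5909 ≈ 1.6923.
Each bolus raises the concentration by D/Vd = 1102/60 ≈ 18.367 mg/L.
Steady-state peak Cmax,ss = C₀·R ≈ 18.367 × 1.6923 ≈ 31.082 mg/L.
Steady-state trough Cmin,ss = Cmax,ss·f ≈ 31.082 × 0.4091 ≈ 12.716 mg/L.
Trough 12.7 mg/L vs MEC 8 mg/L: adequate.

12.7 mg/L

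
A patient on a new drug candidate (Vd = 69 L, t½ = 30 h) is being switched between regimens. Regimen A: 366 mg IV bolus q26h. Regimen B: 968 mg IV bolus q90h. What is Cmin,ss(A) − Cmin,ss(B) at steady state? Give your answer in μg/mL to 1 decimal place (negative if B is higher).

4.4 μg/mL

Regimen A: f = (1/2)^(26/30) ≈ 0.5484; Cmin,ss = (366/69)·f/(1−f) ≈ 6.441 μg/mL.
Regimen B: f = (1/2)^(90/30) ≈ 0.1250; Cmin,ss = (968/69)·f/(1−f) ≈ 2.004 μg/mL.
Difference ≈ 6.441 − 2.004 ≈ 4.437 μg/mL.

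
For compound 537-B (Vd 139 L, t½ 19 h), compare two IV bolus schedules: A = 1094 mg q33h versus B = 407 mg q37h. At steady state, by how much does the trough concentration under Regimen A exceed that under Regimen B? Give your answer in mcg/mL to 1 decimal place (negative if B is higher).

Regimen A: f = (1/2)^(33/19) ≈ 0.3000; Cmin,ss = (1094/139)·f/(1−f) ≈ 3.373 mcg/mL.
Regimen B: f = (1/2)^(37/19) ≈ 0.2593; Cmin,ss = (407/139)·f/(1−f) ≈ 1.025 mcg/mL.
Difference ≈ 3.373 − 1.025 ≈ 2.348 mcg/mL.

2.3 mcg/mL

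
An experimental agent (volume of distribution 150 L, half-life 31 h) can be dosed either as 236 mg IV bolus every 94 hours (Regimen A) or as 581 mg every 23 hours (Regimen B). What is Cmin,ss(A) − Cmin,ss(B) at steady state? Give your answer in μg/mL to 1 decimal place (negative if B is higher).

Regimen A: f = (1/2)^(94/31) ≈ 0.1222; Cmin,ss = (236/150)·f/(1−f) ≈ 0.219 μg/mL.
Regimen B: f = (1/2)^(23/31) ≈ 0.5979; Cmin,ss = (581/150)·f/(1−f) ≈ 5.759 μg/mL.
Difference ≈ 0.219 − 5.759 ≈ -5.540 μg/mL.

-5.5 μg/mL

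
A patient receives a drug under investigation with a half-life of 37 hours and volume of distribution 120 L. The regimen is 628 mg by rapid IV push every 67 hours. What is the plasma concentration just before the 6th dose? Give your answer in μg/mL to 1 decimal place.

2.1 μg/mL

f = (1/2)^(τ/t½) = (1/2)^(67/37) ≈ 0.2850.
C₀ = D/Vd = 628/120 ≈ 5.233 μg/mL.
Before the 6th dose, 5 doses have been given. Superposition: Cmin = C₀·(f + f² + … + f^5).
≈ 5.233 × (0.2850 + 0.0812 + 0.0231 + 0.0066 + 0.0019) ≈ 5.233 × 0.3978 ≈ 2.082 μg/mL.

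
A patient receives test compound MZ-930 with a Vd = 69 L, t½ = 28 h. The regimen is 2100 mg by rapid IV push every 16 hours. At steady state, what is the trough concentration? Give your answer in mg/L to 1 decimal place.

62.6 mg/L

k = ln2/t½ = ln2/28 ≈ 0.024755 h⁻¹; fraction remaining f = e^(−kτ) = e^(−0.024755×16) ≈ 0.6730.
Accumulation ratio R = 1/(1 − f) ≈ 1/0.3270 ≈ 3.0581.
Each bolus raises the concentration by D/Vd = 2100/69 ≈ 30.435 mg/L.
Cmax,ss = C₀/(1 − f) ≈ 30.435/0.3270 ≈ 93.073 mg/L.
Steady-state trough Cmin,ss = Cmax,ss·f ≈ 93.073 × 0.6730 ≈ 62.638 mg/L.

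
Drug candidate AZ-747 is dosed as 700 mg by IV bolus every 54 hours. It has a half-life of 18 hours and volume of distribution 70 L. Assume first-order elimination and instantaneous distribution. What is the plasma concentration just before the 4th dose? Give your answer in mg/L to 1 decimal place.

1.4 mg/L

f = (1/2)^(τ/t½) = (1/2)^(54/18) ≈ 0.1250.
C₀ = D/Vd = 700/70 ≈ 10.000 mg/L.
Before the 4th dose, 3 doses have been given. Superposition: Cmin = C₀·(f + f² + … + f^3).
≈ 10.000 × (0.1250 + 0.0156 + 0.0020) ≈ 10.000 × 0.1426 ≈ 1.426 mg/L.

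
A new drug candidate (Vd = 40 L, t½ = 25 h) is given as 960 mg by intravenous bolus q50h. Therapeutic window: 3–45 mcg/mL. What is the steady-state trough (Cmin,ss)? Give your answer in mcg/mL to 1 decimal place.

τ = 50 h = 2 half-lives, so f = (1/2)^2 = 0.25.
Accumulation ratio R = 1/(1 − f) = 1/0.75 = 4/3.
Single-dose peak C₀ = D/Vd = 960/40 = 24 mcg/mL.
Steady-state peak Cmax,ss = C₀·R = 24 × 4/3 ≈ 32.000 mcg/mL.
Steady-state trough Cmin,ss = Cmax,ss·f ≈ 32.000 × 0.25 ≈ 8.000 mcg/mL.
Trough 8.0 mcg/mL vs MEC 3 mcg/mL: adequate.

8.0 mcg/mL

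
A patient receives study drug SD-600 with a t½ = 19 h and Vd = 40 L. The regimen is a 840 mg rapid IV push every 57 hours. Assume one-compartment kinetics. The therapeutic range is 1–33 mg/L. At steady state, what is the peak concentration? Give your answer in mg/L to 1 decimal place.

The dosing interval is 3 half-lives, so f = 2^(−3) = 0.125.
At steady state, R = 1/(1 − 0.125) = 8/7.
Single-dose peak C₀ = D/Vd = 840/40 = 21 mg/L.
Steady-state peak Cmax,ss = C₀·R = 21 × 8/7 ≈ 24.000 mg/L.
Peak 24.0 mg/L vs MTC 33 mg/L: below toxic threshold.

24.0 mg/L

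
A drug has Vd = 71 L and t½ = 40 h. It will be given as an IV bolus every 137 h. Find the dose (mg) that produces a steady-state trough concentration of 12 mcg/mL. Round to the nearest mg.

8299 mg

τ/t½ = 137/40 ≈ 3.425, so f = (1/2)^(137/40) ≈ 0.093105.
Cmin,ss = (D/Vd)·f/(1−f), so D = Cmin,ss·Vd·(1−f)/f.
D = 12 × 71 × (1−f)/f ≈ 12 × 71 × 9.74056 ≈ 8298.96 mg.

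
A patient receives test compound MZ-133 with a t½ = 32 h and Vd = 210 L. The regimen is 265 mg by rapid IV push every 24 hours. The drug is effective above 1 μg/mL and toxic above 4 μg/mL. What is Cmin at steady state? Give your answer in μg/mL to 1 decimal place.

k = ln2/t½ = ln2/32 ≈ 0.021661 h⁻¹; fraction remaining f = e^(−kτ) = e^(−0.021661×24) ≈ 0.5946.
Single-dose peak C₀ = D/Vd = 265/210 ≈ 1.262 μg/mL.
Steady-state trough Cmin,ss = C₀·f/(1−f) ≈ 1.262 × 0.5946/0.4054 ≈ 1.851 μg/mL.
Trough 1.9 μg/mL vs MEC 1 μg/mL: adequate.

1.9 μg/mL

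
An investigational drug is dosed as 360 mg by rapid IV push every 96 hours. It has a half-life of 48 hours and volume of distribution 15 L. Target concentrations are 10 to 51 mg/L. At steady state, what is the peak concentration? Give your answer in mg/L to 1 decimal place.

32.0 mg/L

τ = 96 h = 2 half-lives, so f = (1/2)^2 = 0.25.
At steady state, R = 1/(1 − 0.25) = 4/3.
Single-dose peak C₀ = D/Vd = 360/15 = 24 mg/L.
Steady-state peak Cmax,ss = C₀·R = 24 × 4/3 ≈ 32.000 mg/L.
Peak 32.0 mg/L vs MTC 51 mg/L: below toxic threshold.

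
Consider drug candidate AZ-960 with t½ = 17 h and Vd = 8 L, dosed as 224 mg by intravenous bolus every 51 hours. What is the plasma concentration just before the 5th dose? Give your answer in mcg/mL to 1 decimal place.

f = (1/2)^(τ/t½) = (1/2)^(51/17) ≈ 0.1250.
C₀ = D/Vd = 224/8 ≈ 28.000 mcg/mL.
Before the 5th dose, 4 doses have been given. Superposition: Cmin = C₀·(f + f² + … + f^4).
≈ 28.000 × (0.1250 + 0.0156 + 0.0020 + 0.0002) ≈ 28.000 × 0.1428 ≈ 3.998 mcg/mL.

4.0 mcg/mL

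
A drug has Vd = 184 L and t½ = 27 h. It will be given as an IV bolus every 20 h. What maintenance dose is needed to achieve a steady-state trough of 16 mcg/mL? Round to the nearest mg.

τ/t½ = 20/27 ≈ 0.74074, so f = (1/2)^(20/27) ≈ 0.598432.
Cmin,ss = (D/Vd)·f/(1−f), so D = Cmin,ss·Vd·(1−f)/f.
D = 16 × 184 × (1−f)/f ≈ 16 × 184 × 0.67103 ≈ 1975.51 mg.

1976 mg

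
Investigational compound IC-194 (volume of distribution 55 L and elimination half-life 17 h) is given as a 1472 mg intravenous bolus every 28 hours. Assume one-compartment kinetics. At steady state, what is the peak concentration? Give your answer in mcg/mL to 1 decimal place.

39.3 mcg/mL

τ/t½ = 28/17 ≈ 1.6471, so fraction remaining f = (1/2)^(28/17) ≈ 0.3193.
Accumulation ratio R = 1/(1 − f) ≈ 1/0.6807 ≈ 1.4691.
Each bolus raises the concentration by D/Vd = 1472/55 ≈ 26.764 mcg/mL.
Steady-state peak Cmax,ss = C₀·R ≈ 26.764 × 1.4691 ≈ 39.319 mcg/mL.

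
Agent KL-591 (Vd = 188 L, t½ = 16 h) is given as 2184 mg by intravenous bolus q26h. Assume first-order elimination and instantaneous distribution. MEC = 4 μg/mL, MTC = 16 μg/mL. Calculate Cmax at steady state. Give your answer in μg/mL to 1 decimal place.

k = ln2/t½ = ln2/16 ≈ 0.043322 h⁻¹; fraction remaining f = e^(−kτ) = e^(−0.043322×26) ≈ 0.3242.
Accumulation ratio R = 1/(1 − f) ≈ 1/0.6758 ≈ 1.4797.
Single-dose peak C₀ = D/Vd = 2184/188 ≈ 11.617 μg/mL.
Steady-state peak Cmax,ss = C₀·R ≈ 11.617 × 1.4797 ≈ 17.190 μg/mL.
Peak 17.2 μg/mL vs MTC 16 μg/mL: exceeds toxic threshold.

17.2 μg/mL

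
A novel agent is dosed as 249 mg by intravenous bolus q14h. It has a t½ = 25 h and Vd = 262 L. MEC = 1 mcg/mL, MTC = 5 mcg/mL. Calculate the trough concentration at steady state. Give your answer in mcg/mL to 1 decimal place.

k = ln2/t½ = ln2/25 ≈ 0.027726 h⁻¹; fraction remaining f = e^(−kτ) = e^(−0.027726×14) ≈ 0.6783.
At steady state, accumulation factor R = 1/(1 − e^(−kτ)) ≈ 3.1085.
Single-dose peak C₀ = D/Vd = 249/262 ≈ 0.950 mcg/mL.
Steady-state peak Cmax,ss = C₀·R ≈ 0.950 × 3.1085 ≈ 2.953 mcg/mL.
One interval later, Cmin,ss = Cmax,ss·e^(−kτ) ≈ 2.953 × 0.6783 ≈ 2.003 mcg/mL.
Trough 2.0 mcg/mL vs MEC 1 mcg/mL: adequate.

2.0 mcg/mL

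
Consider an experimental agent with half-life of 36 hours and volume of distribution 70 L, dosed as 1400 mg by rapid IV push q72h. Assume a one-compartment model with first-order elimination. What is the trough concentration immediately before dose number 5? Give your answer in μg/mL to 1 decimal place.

f = (1/2)^(τ/t½) = (1/2)^(72/36) ≈ 0.2500.
C₀ = D/Vd = 1400/70 ≈ 20.000 μg/mL.
Before the 5th dose, 4 doses have been given. Superposition: Cmin = C₀·(f + f² + … + f^4).
≈ 20.000 × (0.2500 + 0.0625 + 0.0156 + 0.0039) ≈ 20.000 × 0.3320 ≈ 6.640 μg/mL.

6.6 μg/mL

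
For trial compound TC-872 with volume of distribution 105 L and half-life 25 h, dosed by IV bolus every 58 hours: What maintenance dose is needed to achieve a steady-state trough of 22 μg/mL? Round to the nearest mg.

τ/t½ = 58/25 ≈ 2.32, so f = (1/2)^(58/25) ≈ 0.200267.
Cmin,ss = (D/Vd)·f/(1−f), so D = Cmin,ss·Vd·(1−f)/f.
D = 22 × 105 × (1−f)/f ≈ 22 × 105 × 3.99333 ≈ 9224.59 mg.

9225 mg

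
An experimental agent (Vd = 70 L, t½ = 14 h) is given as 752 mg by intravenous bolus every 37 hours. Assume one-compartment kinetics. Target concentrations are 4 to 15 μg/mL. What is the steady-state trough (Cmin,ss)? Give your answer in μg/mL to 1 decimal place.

2.0 μg/mL

τ/t½ = 37/14 ≈ 2.6429, so fraction remaining f = (1/2)^(37/14) ≈ 0.1601.
Accumulation ratio R = 1/(1 − f) ≈ 1/0.8399 ≈ 1.1906.
Each bolus raises the concentration by D/Vd = 752/70 ≈ 10.743 μg/mL.
Cmax,ss = C₀/(1 − f) ≈ 10.743/0.8399 ≈ 12.791 μg/mL.
Steady-state trough Cmin,ss = Cmax,ss·f ≈ 12.791 × 0.1601 ≈ 2.048 μg/mL.
Trough 2.0 μg/mL vs MEC 4 μg/mL: subtherapeutic.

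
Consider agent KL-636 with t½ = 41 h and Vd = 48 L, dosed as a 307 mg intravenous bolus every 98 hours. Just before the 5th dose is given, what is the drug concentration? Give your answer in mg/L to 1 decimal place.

1.5 mg/L

f = (1/2)^(τ/t½) = (1/2)^(98/41) ≈ 0.1908.
C₀ = D/Vd = 307/48 ≈ 6.396 mg/L.
Before the 5th dose, 4 doses have been given. Superposition: Cmin = C₀·(f + f² + … + f^4).
≈ 6.396 × (0.1908 + 0.0364 + 0.0069 + 0.0013) ≈ 6.396 × 0.2354 ≈ 1.506 mg/L.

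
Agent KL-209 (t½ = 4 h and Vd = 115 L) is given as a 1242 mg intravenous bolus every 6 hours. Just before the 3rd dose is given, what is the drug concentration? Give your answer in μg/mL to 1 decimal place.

5.2 μg/mL

f = (1/2)^(τ/t½) = (1/2)^(6/4) ≈ 0.3536.
C₀ = D/Vd = 1242/115 ≈ 10.800 μg/mL.
Before the 3rd dose, 2 doses have been given. Superposition: Cmin = C₀·(f + f²).
≈ 10.800 × (0.3536 + 0.1250) ≈ 10.800 × 0.4786 ≈ 5.169 μg/mL.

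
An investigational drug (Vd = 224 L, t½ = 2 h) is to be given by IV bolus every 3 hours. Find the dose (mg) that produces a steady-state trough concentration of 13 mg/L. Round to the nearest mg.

5324 mg

τ/t½ = 3/2 ≈ 1.5, so f = (1/2)^(3/2) ≈ 0.353553.
Cmin,ss = (D/Vd)·f/(1−f), so D = Cmin,ss·Vd·(1−f)/f.
D = 13 × 224 × (1−f)/f ≈ 13 × 224 × 1.82843 ≈ 5324.39 mg.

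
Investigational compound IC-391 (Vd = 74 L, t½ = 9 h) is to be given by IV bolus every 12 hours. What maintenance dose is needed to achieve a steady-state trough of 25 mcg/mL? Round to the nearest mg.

τ/t½ = 12/9 ≈ 1.3333, so f = (1/2)^(12/9) ≈ 0.396850.
Cmin,ss = (D/Vd)·f/(1−f), so D = Cmin,ss·Vd·(1−f)/f.
D = 25 × 74 × (1−f)/f ≈ 25 × 74 × 1.51984 ≈ 2811.70 mg.

2812 mg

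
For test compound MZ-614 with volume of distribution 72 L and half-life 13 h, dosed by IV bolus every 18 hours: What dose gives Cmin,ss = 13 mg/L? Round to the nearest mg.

τ/t½ = 18/13 ≈ 1.3846, so f = (1/2)^(18/13) ≈ 0.382992.
Cmin,ss = (D/Vd)·f/(1−f), so D = Cmin,ss·Vd·(1−f)/f.
D = 13 × 72 × (1−f)/f ≈ 13 × 72 × 1.61102 ≈ 1507.91 mg.

1508 mg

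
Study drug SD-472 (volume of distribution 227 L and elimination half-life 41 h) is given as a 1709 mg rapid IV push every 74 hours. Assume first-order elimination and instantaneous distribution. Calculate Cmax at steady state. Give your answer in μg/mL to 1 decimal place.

τ/t½ = 74/41 ≈ 1.8049, so fraction remaining f = (1/2)^(74/41) ≈ 0.2862.
Accumulation ratio R = 1/(1 − f) ≈ 1/0.7138 ≈ 1.4010.
Single-dose peak C₀ = D/Vd = 1709/227 ≈ 7.529 μg/mL.
Steady-state peak Cmax,ss = C₀·R ≈ 7.529 × 1.4010 ≈ 10.548 μg/mL.

10.5 μg/mL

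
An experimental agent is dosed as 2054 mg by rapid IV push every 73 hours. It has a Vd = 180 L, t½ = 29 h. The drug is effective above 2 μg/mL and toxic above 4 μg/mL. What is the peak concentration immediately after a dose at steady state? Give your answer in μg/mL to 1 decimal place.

13.8 μg/mL

k = ln2/t½ = ln2/29 ≈ 0.023902 h⁻¹; fraction remaining f = e^(−kτ) = e^(−0.023902×73) ≈ 0.1747.
At steady state, accumulation factor R = 1/(1 − e^(−kτ)) ≈ 1.2117.
Each bolus raises the concentration by D/Vd = 2054/180 ≈ 11.411 μg/mL.
Steady-state peak Cmax,ss = C₀·R ≈ 11.411 × 1.2117 ≈ 13.827 μg/mL.
Peak 13.8 μg/mL vs MTC 4 μg/mL: exceeds toxic threshold.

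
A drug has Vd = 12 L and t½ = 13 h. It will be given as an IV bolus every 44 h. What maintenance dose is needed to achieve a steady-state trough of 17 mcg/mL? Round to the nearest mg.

1927 mg

τ/t½ = 44/13 ≈ 3.3846, so f = (1/2)^(44/13) ≈ 0.095748.
Cmin,ss = (D/Vd)·f/(1−f), so D = Cmin,ss·Vd·(1−f)/f.
D = 17 × 12 × (1−f)/f ≈ 17 × 12 × 9.44408 ≈ 1926.59 mg.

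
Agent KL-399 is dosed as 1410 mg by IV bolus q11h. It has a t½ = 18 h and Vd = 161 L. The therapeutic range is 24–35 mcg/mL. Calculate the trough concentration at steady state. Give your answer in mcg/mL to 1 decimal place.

k = ln2/t½ = ln2/18 ≈ 0.038508 h⁻¹; fraction remaining f = e^(−kτ) = e^(−0.038508×11) ≈ 0.6547.
At steady state, accumulation factor R = 1/(1 − e^(−kτ)) ≈ 2.8960.
Single-dose peak C₀ = D/Vd = 1410/161 ≈ 8.758 mcg/mL.
Steady-state peak Cmax,ss = C₀·R ≈ 8.758 × 2.8960 ≈ 25.363 mcg/mL.
Steady-state trough Cmin,ss = Cmax,ss·f ≈ 25.363 × 0.6547 ≈ 16.605 mcg/mL.
Trough 16.6 mcg/mL vs MEC 24 mcg/mL: subtherapeutic.

16.6 mcg/mL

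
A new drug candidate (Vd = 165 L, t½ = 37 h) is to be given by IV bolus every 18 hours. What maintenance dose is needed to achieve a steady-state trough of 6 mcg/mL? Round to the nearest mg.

397 mg

τ/t½ = 18/37 ≈ 0.48649, so f = (1/2)^(18/37) ≈ 0.713761.
Cmin,ss = (D/Vd)·f/(1−f), so D = Cmin,ss·Vd·(1−f)/f.
D = 6 × 165 × (1−f)/f ≈ 6 × 165 × 0.40103 ≈ 397.02 mg.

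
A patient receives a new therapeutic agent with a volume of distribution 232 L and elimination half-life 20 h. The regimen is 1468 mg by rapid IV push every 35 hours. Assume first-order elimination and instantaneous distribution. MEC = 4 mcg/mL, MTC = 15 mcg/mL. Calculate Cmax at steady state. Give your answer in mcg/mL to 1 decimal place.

τ/t½ = 35/20 ≈ 1.75, so fraction remaining f = (1/2)^(35/20) ≈ 0.2973.
Accumulation ratio R = 1/(1 − f) ≈ 1/0.7027 ≈ 1.4231.
Each bolus raises the concentration by D/Vd = 1468/232 ≈ 6.328 mcg/mL.
Cmax,ss = C₀/(1 − f) ≈ 6.328/0.7027 ≈ 9.005 mcg/mL.
Peak 9.0 mcg/mL vs MTC 15 mcg/mL: below toxic threshold.

9.0 mcg/mL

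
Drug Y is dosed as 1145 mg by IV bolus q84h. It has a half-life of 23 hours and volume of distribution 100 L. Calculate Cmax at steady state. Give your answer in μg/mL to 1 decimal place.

12.4 μg/mL

Over one 84-h interval, 84/23 ≈ 3.6522 half-lives elapse, leaving f ≈ 0.0795 of each dose.
At steady state, accumulation factor R = 1/(1 − e^(−kτ)) ≈ 1.0864.
Single-dose peak C₀ = D/Vd = 1145/100 ≈ 11.450 μg/mL.
Steady-state peak Cmax,ss = C₀·R ≈ 11.450 × 1.0864 ≈ 12.439 μg/mL.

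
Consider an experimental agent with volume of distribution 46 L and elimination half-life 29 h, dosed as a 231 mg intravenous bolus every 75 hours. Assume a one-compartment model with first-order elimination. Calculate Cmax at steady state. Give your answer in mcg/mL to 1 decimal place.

τ/t½ = 75/29 ≈ 2.5862, so fraction remaining f = (1/2)^(75/29) ≈ 0.1665.
Accumulation ratio R = 1/(1 − f) ≈ 1/0.8335 ≈ 1.1998.
Single-dose peak C₀ = D/Vd = 231/46 ≈ 5.022 mcg/mL.
Steady-state peak Cmax,ss = C₀·R ≈ 5.022 × 1.1998 ≈ 6.025 mcg/mL.

6.0 mcg/mL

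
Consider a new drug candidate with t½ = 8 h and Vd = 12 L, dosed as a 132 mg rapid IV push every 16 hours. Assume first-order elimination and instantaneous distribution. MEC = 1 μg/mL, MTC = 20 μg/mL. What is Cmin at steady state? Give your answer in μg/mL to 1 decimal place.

3.7 μg/mL

τ = 16 h = 2 half-lives, so f = (1/2)^2 = 0.25.
At steady state, R = 1/(1 − 0.25) = 4/3.
Single-dose peak C₀ = D/Vd = 132/12 = 11 μg/mL.
Steady-state peak Cmax,ss = C₀·R = 11 × 4/3 ≈ 14.667 μg/mL.
Steady-state trough Cmin,ss = Cmax,ss·f ≈ 14.667 × 0.25 ≈ 3.667 μg/mL.
Trough 3.7 μg/mL vs MEC 1 μg/mL: adequate.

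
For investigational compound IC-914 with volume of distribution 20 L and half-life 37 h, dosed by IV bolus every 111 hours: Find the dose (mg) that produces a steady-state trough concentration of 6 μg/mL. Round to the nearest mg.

840 mg

τ/t½ = 111/37 ≈ 3, so f = (1/2)^(111/37) ≈ 0.125000.
Cmin,ss = (D/Vd)·f/(1−f), so D = Cmin,ss·Vd·(1−f)/f.
D = 6 × 20 × (1−f)/f ≈ 6 × 20 × 7.00000 ≈ 840.00 mg.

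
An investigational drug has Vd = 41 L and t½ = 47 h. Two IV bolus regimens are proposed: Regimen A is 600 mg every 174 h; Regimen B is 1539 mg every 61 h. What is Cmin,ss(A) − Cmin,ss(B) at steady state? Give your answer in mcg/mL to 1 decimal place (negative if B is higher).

Regimen A: f = (1/2)^(174/47) ≈ 0.0768; Cmin,ss = (600/41)·f/(1−f) ≈ 1.217 mcg/mL.
Regimen B: f = (1/2)^(61/47) ≈ 0.4067; Cmin,ss = (1539/41)·f/(1−f) ≈ 25.731 mcg/mL.
Difference ≈ 1.217 − 25.731 ≈ -24.514 mcg/mL.

-24.5 mcg/mL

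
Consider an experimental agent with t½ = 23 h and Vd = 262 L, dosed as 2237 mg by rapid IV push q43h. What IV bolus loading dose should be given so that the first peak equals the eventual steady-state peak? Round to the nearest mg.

f = (1/2)^(43/23) ≈ 0.273656; accumulation ratio R = 1/(1−f) ≈ 1.37676.
Loading dose to hit Cmax,ss on first dose: D_load = D_maint·R ≈ 2237 × 1.37676 ≈ 3079.81 mg.

3080 mg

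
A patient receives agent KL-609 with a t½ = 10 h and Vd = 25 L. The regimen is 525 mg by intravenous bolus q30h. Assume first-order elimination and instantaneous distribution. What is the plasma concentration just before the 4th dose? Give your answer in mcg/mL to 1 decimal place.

f = (1/2)^(τ/t½) = (1/2)^(30/10) ≈ 0.1250.
C₀ = D/Vd = 525/25 ≈ 21.000 mcg/mL.
Before the 4th dose, 3 doses have been given. Superposition: Cmin = C₀·(f + f² + … + f^3).
≈ 21.000 × (0.1250 + 0.0156 + 0.0020) ≈ 21.000 × 0.1426 ≈ 2.995 mcg/mL.

3.0 mcg/mL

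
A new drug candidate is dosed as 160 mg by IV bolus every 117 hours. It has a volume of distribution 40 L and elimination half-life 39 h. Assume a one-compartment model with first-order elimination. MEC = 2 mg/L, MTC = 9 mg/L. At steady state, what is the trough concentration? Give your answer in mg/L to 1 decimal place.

0.6 mg/L

The dosing interval is 3 half-lives, so f = 2^(−3) = 0.125.
Accumulation ratio R = 1/(1 − f) = 1/0.875 = 8/7.
Single-dose peak C₀ = D/Vd = 160/40 = 4 mg/L.
Steady-state peak Cmax,ss = C₀·R = 4 × 8/7 ≈ 4.571 mg/L.
Steady-state trough Cmin,ss = Cmax,ss·f ≈ 4.571 × 0.125 ≈ 0.571 mg/L.
Trough 0.6 mg/L vs MEC 2 mg/L: subtherapeutic.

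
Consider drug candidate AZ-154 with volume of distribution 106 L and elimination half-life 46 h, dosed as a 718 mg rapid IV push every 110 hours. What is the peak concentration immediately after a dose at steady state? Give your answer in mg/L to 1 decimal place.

8.4 mg/L

Over one 110-h interval, 110/46 ≈ 2.3913 half-lives elapse, leaving f ≈ 0.1906 of each dose.
Accumulation ratio R = 1/(1 − f) ≈ 1/0.8094 ≈ 1.2355.
Each bolus raises the concentration by D/Vd = 718/106 ≈ 6.774 mg/L.
Steady-state peak Cmax,ss = C₀·R ≈ 6.774 × 1.2355 ≈ 8.369 mg/L.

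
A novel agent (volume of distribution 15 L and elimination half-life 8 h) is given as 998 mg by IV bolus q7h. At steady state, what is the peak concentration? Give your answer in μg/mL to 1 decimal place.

146.3 μg/mL

Over one 7-h interval, 7/8 ≈ 0.875 half-lives elapse, leaving f ≈ 0.5453 of each dose.
At steady state, accumulation factor R = 1/(1 − e^(−kτ)) ≈ 2.1993.
Single-dose peak C₀ = D/Vd = 998/15 ≈ 66.533 μg/mL.
Steady-state peak Cmax,ss = C₀·R ≈ 66.533 × 2.1993 ≈ 146.326 μg/mL.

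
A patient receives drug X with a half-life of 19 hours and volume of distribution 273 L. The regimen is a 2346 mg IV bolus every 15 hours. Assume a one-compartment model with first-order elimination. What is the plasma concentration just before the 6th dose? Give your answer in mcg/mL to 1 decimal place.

11.0 mcg/mL

f = (1/2)^(τ/t½) = (1/2)^(15/19) ≈ 0.5786.
C₀ = D/Vd = 2346/273 ≈ 8.593 mcg/mL.
Before the 6th dose, 5 doses have been given. Superposition: Cmin = C₀·(f + f² + … + f^5).
≈ 8.593 × (0.5786 + 0.3348 + 0.1937 + 0.1121 + 0.0648) ≈ 8.593 × 1.2840 ≈ 11.033 mcg/mL.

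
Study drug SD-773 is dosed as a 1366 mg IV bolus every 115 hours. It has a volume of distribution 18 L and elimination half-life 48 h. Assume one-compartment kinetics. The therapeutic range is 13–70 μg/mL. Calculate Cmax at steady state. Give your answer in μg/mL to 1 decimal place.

τ/t½ = 115/48 ≈ 2.3958, so fraction remaining f = (1/2)^(115/48) ≈ 0.1900.
At steady state, accumulation factor R = 1/(1 − e^(−kτ)) ≈ 1.2346.
Each bolus raises the concentration by D/Vd = 1366/18 ≈ 75.889 μg/mL.
Steady-state peak Cmax,ss = C₀·R ≈ 75.889 × 1.2346 ≈ 93.693 μg/mL.
Peak 93.7 μg/mL vs MTC 70 μg/mL: exceeds toxic threshold.

93.7 μg/mL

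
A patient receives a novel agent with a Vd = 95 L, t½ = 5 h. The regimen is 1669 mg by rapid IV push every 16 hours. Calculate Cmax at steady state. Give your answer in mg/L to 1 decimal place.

τ/t½ = 16/5 ≈ 3.2, so fraction remaining f = (1/2)^(16/5) ≈ 0.1088.
Accumulation ratio R = 1/(1 − f) ≈ 1/0.8912 ≈ 1.1221.
Each bolus raises the concentration by D/Vd = 1669/95 ≈ 17.568 mg/L.
Steady-state peak Cmax,ss = C₀·R ≈ 17.568 × 1.1221 ≈ 19.713 mg/L.

19.7 mg/L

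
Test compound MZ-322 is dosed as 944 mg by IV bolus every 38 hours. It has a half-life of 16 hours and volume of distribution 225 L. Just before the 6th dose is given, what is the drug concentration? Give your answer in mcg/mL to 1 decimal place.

f = (1/2)^(τ/t½) = (1/2)^(38/16) ≈ 0.1928.
C₀ = D/Vd = 944/225 ≈ 4.196 mcg/mL.
Before the 6th dose, 5 doses have been given. Superposition: Cmin = C₀·(f + f² + … + f^5).
≈ 4.196 × (0.1928 + 0.0372 + 0.0072 + 0.0014 + 0.0003) ≈ 4.196 × 0.2389 ≈ 1.002 mcg/mL.

1.0 mcg/mL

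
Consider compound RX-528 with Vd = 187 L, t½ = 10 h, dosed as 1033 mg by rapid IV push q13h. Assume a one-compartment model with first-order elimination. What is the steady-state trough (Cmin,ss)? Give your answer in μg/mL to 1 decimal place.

3.8 μg/mL

Over one 13-h interval, 13/10 ≈ 1.3 half-lives elapse, leaving f ≈ 0.4061 of each dose.
Each bolus raises the concentration by D/Vd = 1033/187 ≈ 5.524 μg/mL.
Steady-state trough Cmin,ss = C₀·f/(1−f) ≈ 5.524 × 0.4061/0.5939 ≈ 3.777 μg/mL.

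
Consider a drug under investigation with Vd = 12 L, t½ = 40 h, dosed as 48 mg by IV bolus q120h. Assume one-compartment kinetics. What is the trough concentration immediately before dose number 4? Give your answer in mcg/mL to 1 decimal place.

0.6 mcg/mL

f = (1/2)^(τ/t½) = (1/2)^(120/40) ≈ 0.1250.
C₀ = D/Vd = 48/12 ≈ 4.000 mcg/mL.
Before the 4th dose, 3 doses have been given. Superposition: Cmin = C₀·(f + f² + … + f^3).
≈ 4.000 × (0.1250 + 0.0156 + 0.0020) ≈ 4.000 × 0.1426 ≈ 0.570 mcg/mL.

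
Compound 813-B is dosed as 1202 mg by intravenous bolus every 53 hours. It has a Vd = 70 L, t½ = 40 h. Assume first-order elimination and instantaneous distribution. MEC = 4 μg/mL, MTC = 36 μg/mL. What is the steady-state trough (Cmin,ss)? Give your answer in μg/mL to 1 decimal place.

k = ln2/t½ = ln2/40 ≈ 0.017329 h⁻¹; fraction remaining f = e^(−kτ) = e^(−0.017329×53) ≈ 0.3991.
Single-dose peak C₀ = D/Vd = 1202/70 ≈ 17.171 μg/mL.
Steady-state trough Cmin,ss = C₀·f/(1−f) ≈ 17.171 × 0.3991/0.6009 ≈ 11.404 μg/mL.
Trough 11.4 μg/mL vs MEC 4 μg/mL: adequate.

11.4 μg/mL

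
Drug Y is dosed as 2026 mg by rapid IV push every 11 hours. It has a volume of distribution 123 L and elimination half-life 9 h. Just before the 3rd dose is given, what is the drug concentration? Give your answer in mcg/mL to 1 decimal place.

10.1 mcg/mL

f = (1/2)^(τ/t½) = (1/2)^(11/9) ≈ 0.4286.
C₀ = D/Vd = 2026/123 ≈ 16.472 mcg/mL.
Before the 3rd dose, 2 doses have been given. Superposition: Cmin = C₀·(f + f²).
≈ 16.472 × (0.4286 + 0.1837) ≈ 16.472 × 0.6123 ≈ 10.086 mcg/mL.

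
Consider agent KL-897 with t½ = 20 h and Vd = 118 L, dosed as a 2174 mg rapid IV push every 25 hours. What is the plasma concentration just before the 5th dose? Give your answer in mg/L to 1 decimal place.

f = (1/2)^(τ/t½) = (1/2)^(25/20) ≈ 0.4204.
C₀ = D/Vd = 2174/118 ≈ 18.424 mg/L.
Before the 5th dose, 4 doses have been given. Superposition: Cmin = C₀·(f + f² + … + f^4).
≈ 18.424 × (0.4204 + 0.1767 + 0.0743 + 0.0312) ≈ 18.424 × 0.7026 ≈ 12.945 mg/L.

12.9 mg/L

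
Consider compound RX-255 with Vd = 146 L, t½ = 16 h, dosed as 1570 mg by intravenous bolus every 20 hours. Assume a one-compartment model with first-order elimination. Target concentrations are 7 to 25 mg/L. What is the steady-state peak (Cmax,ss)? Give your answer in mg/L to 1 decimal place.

Over one 20-h interval, 20/16 ≈ 1.25 half-lives elapse, leaving f ≈ 0.4204 of each dose.
Accumulation ratio R = 1/(1 − f) ≈ 1/0.5796 ≈ 1.7253.
Each bolus raises the concentration by D/Vd = 1570/146 ≈ 10.753 mg/L.
Cmax,ss = C₀/(1 − f) ≈ 10.753/0.5796 ≈ 18.552 mg/L.
Peak 18.6 mg/L vs MTC 25 mg/L: below toxic threshold.

18.6 mg/L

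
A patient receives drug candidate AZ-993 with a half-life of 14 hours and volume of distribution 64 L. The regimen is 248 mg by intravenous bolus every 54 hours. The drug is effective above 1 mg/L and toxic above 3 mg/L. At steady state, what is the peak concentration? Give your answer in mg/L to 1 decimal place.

4.2 mg/L

τ/t½ = 54/14 ≈ 3.8571, so fraction remaining f = (1/2)^(54/14) ≈ 0.0690.
Accumulation ratio R = 1/(1 − f) ≈ 1/0.9310 ≈ 1.0741.
Single-dose peak C₀ = D/Vd = 248/64 ≈ 3.875 mg/L.
Steady-state peak Cmax,ss = C₀·R ≈ 3.875 × 1.0741 ≈ 4.162 mg/L.
Peak 4.2 mg/L vs MTC 3 mg/L: exceeds toxic threshold.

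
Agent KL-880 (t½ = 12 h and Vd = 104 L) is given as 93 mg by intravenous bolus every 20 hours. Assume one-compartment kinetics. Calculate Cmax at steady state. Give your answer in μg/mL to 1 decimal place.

k = ln2/t½ = ln2/12 ≈ 0.057762 h⁻¹; fraction remaining f = e^(−kτ) = e^(−0.057762×20) ≈ 0.3150.
Accumulation ratio R = 1/(1 − f) ≈ 1/0.6850 ≈ 1.4599.
Each bolus raises the concentration by D/Vd = 93/104 ≈ 0.894 μg/mL.
Steady-state peak Cmax,ss = C₀·R ≈ 0.894 × 1.4599 ≈ 1.305 μg/mL.

1.3 μg/mL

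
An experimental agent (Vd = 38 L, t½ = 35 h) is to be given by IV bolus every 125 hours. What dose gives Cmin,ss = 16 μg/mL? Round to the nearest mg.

τ/t½ = 125/35 ≈ 3.5714, so f = (1/2)^(125/35) ≈ 0.084119.
Cmin,ss = (D/Vd)·f/(1−f), so D = Cmin,ss·Vd·(1−f)/f.
D = 16 × 38 × (1−f)/f ≈ 16 × 38 × 10.88792 ≈ 6619.86 mg.

6620 mg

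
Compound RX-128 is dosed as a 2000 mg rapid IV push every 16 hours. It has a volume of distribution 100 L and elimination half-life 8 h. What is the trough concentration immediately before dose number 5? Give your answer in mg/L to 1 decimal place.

f = (1/2)^(τ/t½) = (1/2)^(16/8) ≈ 0.2500.
C₀ = D/Vd = 2000/100 ≈ 20.000 mg/L.
Before the 5th dose, 4 doses have been given. Superposition: Cmin = C₀·(f + f² + … + f^4).
≈ 20.000 × (0.2500 + 0.0625 + 0.0156 + 0.0039) ≈ 20.000 × 0.3320 ≈ 6.640 mg/L.

6.6 mg/L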